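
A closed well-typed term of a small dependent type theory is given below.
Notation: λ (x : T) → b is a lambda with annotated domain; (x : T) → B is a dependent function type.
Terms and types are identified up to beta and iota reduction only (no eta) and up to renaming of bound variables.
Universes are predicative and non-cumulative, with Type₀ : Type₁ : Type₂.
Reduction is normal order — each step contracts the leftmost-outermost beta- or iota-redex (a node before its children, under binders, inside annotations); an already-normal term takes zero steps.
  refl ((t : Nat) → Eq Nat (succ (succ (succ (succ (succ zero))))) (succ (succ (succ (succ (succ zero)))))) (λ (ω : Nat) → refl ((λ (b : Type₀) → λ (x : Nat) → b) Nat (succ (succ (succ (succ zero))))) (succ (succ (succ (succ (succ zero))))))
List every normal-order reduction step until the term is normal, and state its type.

reduction (normal order):
  refl ((t : Nat) → Eq Nat (succ (succ (succ (succ (succ zero))))) (succ (succ (succ (succ (succ zero)))))) (λ (ω : Nat) → refl ((λ (b : Type₀) → λ (x : Nat) → b) Nat (succ (succ (succ (succ zero))))) (succ (succ (succ (succ (succ zero))))))
  ~> refl ((t : Nat) → Eq Nat (succ (succ (succ (succ (succ zero))))) (succ (succ (succ (succ (succ zero)))))) (λ (ω : Nat) → refl ((λ (b : Nat) → Nat) (succ (succ (succ (succ zero))))) (succ (succ (succ (succ (succ zero))))))
  ~> refl ((t : Nat) → Eq Nat (succ (succ (succ (succ (succ zero))))) (succ (succ (succ (succ (succ zero)))))) (λ (ω : Nat) → refl Nat (succ (succ (succ (succ (succ zero))))))
inferred type:
  Eq ((t : Nat) → Eq Nat (succ (succ (succ (succ (succ zero))))) (succ (succ (succ (succ (succ zero)))))) (λ (ω : Nat) → refl Nat (succ (succ (succ (succ (succ zero)))))) (λ (b : Nat) → refl Nat (succ (succ (succ (succ (succ zero))))))


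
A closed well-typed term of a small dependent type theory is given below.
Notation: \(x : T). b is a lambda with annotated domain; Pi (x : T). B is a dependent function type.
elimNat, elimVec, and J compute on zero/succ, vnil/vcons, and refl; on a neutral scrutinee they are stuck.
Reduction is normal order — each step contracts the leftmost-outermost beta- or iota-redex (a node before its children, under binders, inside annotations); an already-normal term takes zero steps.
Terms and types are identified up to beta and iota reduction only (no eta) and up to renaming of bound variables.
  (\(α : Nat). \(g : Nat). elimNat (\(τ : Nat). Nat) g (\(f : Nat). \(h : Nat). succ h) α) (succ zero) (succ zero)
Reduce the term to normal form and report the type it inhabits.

reduced normal form:
  succ (succ zero)
type:
  Nat
observation: 6 normal-order steps normalize the term, beginning with a beta-redex.


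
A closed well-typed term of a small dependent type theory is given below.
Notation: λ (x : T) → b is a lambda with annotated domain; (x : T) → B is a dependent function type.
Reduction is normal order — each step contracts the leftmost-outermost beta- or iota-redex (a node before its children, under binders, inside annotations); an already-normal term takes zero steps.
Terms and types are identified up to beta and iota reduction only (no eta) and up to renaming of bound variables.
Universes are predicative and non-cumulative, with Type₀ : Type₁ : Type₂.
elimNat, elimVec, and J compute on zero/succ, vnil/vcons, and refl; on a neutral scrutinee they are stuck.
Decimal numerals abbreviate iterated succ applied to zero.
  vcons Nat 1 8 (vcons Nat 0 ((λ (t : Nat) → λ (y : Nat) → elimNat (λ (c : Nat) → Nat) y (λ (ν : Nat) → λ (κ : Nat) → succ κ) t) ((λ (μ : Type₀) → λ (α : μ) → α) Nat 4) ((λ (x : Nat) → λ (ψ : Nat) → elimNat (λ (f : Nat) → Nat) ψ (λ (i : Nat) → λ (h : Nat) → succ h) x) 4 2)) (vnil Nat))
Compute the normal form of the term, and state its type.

normal form:
  vcons Nat 1 8 (vcons Nat 0 10 (vnil Nat))
the term's type:
  Vec Nat 2
observation: 32 normal-order steps separate the term from its normal form.


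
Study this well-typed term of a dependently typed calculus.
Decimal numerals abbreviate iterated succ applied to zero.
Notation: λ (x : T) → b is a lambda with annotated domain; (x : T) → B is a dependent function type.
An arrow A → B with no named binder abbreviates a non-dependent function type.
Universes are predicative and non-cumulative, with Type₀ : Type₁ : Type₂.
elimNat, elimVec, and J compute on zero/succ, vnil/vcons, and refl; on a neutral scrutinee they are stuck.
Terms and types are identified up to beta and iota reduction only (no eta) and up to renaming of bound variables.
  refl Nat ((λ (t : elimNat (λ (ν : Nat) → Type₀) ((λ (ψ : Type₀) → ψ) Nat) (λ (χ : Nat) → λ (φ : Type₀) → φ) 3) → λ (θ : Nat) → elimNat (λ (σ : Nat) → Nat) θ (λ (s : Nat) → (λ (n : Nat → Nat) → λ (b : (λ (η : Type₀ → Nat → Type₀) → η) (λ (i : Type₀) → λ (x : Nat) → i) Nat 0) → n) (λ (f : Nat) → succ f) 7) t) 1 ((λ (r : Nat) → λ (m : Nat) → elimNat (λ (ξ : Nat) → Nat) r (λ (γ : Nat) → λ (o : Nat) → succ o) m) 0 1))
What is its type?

inferred type:
  Eq Nat 2 2


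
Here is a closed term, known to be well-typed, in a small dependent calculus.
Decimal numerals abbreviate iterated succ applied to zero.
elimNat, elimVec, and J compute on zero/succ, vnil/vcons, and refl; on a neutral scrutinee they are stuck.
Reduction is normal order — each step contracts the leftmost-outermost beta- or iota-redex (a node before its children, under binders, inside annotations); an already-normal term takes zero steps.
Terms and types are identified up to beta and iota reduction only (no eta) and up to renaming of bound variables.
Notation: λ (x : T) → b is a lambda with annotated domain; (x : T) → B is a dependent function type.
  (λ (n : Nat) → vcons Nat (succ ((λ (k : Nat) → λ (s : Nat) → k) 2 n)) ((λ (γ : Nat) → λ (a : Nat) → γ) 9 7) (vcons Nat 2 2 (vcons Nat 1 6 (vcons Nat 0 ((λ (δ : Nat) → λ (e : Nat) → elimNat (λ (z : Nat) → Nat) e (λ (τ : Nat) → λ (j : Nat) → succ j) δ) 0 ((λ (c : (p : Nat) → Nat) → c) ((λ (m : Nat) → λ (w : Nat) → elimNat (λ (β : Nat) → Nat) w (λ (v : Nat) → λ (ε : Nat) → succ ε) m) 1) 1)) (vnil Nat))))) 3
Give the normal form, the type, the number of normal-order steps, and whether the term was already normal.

normal form:
  vcons Nat 3 9 (vcons Nat 2 2 (vcons Nat 1 6 (vcons Nat 0 2 (vnil Nat))))
type:
  Vec Nat 4
normal-order step count: 15
started in normal form: no
first redex: a beta-redex


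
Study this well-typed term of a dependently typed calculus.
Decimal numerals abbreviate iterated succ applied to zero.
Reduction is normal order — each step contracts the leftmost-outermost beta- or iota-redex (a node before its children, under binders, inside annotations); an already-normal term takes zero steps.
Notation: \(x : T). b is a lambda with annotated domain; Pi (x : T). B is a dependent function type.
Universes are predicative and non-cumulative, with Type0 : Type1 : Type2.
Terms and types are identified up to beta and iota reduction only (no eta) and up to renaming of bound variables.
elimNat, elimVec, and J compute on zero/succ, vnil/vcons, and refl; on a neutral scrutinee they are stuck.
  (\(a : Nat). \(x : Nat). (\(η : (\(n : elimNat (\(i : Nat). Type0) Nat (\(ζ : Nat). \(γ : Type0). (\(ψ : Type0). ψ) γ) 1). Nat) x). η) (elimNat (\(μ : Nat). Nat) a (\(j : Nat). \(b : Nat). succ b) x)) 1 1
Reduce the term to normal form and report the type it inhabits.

normal form:
  2
type:
  Nat


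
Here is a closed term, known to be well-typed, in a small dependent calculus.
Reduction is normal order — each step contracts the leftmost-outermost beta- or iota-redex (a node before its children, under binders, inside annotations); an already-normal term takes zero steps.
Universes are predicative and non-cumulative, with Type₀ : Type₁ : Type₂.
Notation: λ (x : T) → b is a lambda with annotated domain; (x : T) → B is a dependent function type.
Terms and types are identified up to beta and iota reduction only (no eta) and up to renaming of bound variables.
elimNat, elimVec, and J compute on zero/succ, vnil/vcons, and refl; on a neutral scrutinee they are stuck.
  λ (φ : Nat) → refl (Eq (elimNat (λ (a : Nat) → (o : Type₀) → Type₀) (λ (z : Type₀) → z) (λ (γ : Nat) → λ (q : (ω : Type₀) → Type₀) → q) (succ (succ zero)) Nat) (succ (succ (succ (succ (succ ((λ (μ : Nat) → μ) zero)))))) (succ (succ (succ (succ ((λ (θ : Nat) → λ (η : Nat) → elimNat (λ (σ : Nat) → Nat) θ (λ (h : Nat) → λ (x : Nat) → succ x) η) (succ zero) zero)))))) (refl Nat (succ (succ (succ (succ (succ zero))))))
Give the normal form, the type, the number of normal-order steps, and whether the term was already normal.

reduced normal form:
  λ (φ : Nat) → refl (Eq Nat (succ (succ (succ (succ (succ zero))))) (succ (succ (succ (succ (succ zero)))))) (refl Nat (succ (succ (succ (succ (succ zero))))))
inferred type:
  (φ : Nat) → Eq (Eq Nat (succ (succ (succ (succ (succ zero))))) (succ (succ (succ (succ (succ zero)))))) (refl Nat (succ (succ (succ (succ (succ zero)))))) (refl Nat (succ (succ (succ (succ (succ zero))))))
reduction steps (normal order): 12
started in normal form: no
first contracted redex: an elimNat iota-redex


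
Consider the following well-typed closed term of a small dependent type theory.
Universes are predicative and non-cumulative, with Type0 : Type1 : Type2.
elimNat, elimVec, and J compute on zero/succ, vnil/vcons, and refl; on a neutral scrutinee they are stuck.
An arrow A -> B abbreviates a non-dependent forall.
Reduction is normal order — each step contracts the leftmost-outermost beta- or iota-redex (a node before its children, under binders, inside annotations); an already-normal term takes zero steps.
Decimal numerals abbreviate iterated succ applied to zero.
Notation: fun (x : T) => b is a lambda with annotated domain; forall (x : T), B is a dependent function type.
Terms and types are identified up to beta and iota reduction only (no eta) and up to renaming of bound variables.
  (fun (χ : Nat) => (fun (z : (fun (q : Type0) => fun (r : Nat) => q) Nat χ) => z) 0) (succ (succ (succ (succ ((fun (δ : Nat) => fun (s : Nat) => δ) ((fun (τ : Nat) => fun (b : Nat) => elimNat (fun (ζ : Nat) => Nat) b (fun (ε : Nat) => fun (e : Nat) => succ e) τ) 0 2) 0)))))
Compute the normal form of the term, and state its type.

normal form:
  0
inferred type:
  Nat
observation: the first redex contracted is a beta-redex; the normal form is reached in 2 normal-order steps.


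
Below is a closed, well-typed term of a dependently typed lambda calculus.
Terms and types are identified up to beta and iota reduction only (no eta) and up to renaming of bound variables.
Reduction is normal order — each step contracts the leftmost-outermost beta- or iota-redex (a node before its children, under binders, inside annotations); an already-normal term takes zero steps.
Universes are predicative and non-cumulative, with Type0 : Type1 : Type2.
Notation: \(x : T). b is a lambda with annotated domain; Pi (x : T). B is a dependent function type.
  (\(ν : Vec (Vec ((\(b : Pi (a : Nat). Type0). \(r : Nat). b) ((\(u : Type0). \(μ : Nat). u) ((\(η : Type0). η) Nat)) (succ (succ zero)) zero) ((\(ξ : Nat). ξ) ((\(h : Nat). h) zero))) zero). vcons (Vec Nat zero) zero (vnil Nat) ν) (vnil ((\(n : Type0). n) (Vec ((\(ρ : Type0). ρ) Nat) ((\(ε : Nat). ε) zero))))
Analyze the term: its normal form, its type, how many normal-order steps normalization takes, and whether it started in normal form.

normal form:
  vcons (Vec Nat zero) zero (vnil Nat) (vnil (Vec Nat zero))
inferred type:
  Vec (Vec Nat zero) (succ zero)
steps to reach normal form (normal order): 4
term was already normal: no
first contracted redex: a beta-redex


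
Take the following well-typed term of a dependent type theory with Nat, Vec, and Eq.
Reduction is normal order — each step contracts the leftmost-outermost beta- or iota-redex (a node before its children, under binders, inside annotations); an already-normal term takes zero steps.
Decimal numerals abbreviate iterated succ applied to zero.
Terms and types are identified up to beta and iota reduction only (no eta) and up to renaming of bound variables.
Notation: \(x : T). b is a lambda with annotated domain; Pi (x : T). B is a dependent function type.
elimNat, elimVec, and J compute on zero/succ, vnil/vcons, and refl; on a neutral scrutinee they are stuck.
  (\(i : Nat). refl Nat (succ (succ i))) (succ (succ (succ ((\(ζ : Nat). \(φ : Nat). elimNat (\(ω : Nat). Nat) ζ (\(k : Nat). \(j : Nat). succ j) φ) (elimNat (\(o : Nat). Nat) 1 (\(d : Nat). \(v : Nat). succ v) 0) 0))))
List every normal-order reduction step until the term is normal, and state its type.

reduction (normal order):
  (\(i : Nat). refl Nat (succ (succ i))) (succ (succ (succ ((\(ζ : Nat). \(φ : Nat). elimNat (\(ω : Nat). Nat) ζ (\(k : Nat). \(j : Nat). succ j) φ) (elimNat (\(o : Nat). Nat) 1 (\(d : Nat). \(v : Nat). succ v) 0) 0))))
  ~> refl Nat (succ (succ (succ (succ (succ ((\(i : Nat). \(ζ : Nat). elimNat (\(φ : Nat). Nat) i (\(ω : Nat). \(k : Nat). succ k) ζ) (elimNat (\(j : Nat). Nat) 1 (\(o : Nat). \(d : Nat). succ d) 0) 0))))))
  ~> refl Nat (succ (succ (succ (succ (succ ((\(i : Nat). elimNat (\(ζ : Nat). Nat) (elimNat (\(φ : Nat). Nat) 1 (\(ω : Nat). \(k : Nat). succ k) 0) (\(j : Nat). \(o : Nat). succ o) i) 0))))))
  ~> refl Nat (succ (succ (succ (succ (succ (elimNat (\(i : Nat). Nat) (elimNat (\(ζ : Nat). Nat) 1 (\(φ : Nat). \(ω : Nat). succ ω) 0) (\(k : Nat). \(j : Nat). succ j) 0))))))
  ~> refl Nat (succ (succ (succ (succ (succ (elimNat (\(i : Nat). Nat) 1 (\(ζ : Nat). \(φ : Nat). succ φ) 0))))))
  ~> refl Nat 6
inferred type:
  Eq Nat 6 6


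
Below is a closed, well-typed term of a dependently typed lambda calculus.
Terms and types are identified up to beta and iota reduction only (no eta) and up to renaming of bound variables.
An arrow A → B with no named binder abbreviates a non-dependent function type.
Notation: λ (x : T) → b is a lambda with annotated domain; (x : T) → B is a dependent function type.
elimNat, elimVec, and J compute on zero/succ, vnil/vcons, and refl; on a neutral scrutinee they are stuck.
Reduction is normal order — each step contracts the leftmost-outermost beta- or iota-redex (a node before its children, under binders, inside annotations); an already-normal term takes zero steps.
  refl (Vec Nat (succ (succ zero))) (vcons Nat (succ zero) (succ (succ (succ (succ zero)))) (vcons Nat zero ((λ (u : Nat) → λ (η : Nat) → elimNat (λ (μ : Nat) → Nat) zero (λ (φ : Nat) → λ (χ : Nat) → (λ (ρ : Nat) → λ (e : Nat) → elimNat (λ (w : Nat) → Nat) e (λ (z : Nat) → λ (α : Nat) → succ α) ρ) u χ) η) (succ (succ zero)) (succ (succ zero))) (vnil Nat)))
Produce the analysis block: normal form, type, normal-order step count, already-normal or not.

resulting normal form:
  refl (Vec Nat (succ (succ zero))) (vcons Nat (succ zero) (succ (succ (succ (succ zero)))) (vcons Nat zero (succ (succ (succ (succ zero)))) (vnil Nat)))
inferred type:
  Eq (Vec Nat (succ (succ zero))) (vcons Nat (succ zero) (succ (succ (succ (succ zero)))) (vcons Nat zero (succ (succ (succ (succ zero)))) (vnil Nat))) (vcons Nat (succ zero) (succ (succ (succ (succ zero)))) (vcons Nat zero (succ (succ (succ (succ zero)))) (vnil Nat)))
reduction steps (normal order): 27
term was already normal: no
first redex: a beta-redex


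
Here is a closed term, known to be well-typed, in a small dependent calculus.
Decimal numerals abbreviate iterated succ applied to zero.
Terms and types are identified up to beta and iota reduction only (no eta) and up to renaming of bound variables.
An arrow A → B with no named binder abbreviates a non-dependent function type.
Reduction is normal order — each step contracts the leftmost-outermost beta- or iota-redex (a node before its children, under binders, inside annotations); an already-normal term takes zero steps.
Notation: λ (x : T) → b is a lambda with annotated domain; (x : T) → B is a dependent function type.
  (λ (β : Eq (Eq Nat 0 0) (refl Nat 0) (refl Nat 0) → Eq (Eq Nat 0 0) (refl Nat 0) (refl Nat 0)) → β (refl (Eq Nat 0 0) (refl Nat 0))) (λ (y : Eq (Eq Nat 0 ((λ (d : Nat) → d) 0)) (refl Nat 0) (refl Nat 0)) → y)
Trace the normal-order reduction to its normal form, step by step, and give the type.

normal-order reduction:
  (λ (β : Eq (Eq Nat 0 0) (refl Nat 0) (refl Nat 0) → Eq (Eq Nat 0 0) (refl Nat 0) (refl Nat 0)) → β (refl (Eq Nat 0 0) (refl Nat 0))) (λ (y : Eq (Eq Nat 0 ((λ (d : Nat) → d) 0)) (refl Nat 0) (refl Nat 0)) → y)
  ~> (λ (β : Eq (Eq Nat 0 ((λ (y : Nat) → y) 0)) (refl Nat 0) (refl Nat 0)) → β) (refl (Eq Nat 0 0) (refl Nat 0))
  ~> refl (Eq Nat 0 0) (refl Nat 0)
inferred type:
  Eq (Eq Nat 0 0) (refl Nat 0) (refl Nat 0)


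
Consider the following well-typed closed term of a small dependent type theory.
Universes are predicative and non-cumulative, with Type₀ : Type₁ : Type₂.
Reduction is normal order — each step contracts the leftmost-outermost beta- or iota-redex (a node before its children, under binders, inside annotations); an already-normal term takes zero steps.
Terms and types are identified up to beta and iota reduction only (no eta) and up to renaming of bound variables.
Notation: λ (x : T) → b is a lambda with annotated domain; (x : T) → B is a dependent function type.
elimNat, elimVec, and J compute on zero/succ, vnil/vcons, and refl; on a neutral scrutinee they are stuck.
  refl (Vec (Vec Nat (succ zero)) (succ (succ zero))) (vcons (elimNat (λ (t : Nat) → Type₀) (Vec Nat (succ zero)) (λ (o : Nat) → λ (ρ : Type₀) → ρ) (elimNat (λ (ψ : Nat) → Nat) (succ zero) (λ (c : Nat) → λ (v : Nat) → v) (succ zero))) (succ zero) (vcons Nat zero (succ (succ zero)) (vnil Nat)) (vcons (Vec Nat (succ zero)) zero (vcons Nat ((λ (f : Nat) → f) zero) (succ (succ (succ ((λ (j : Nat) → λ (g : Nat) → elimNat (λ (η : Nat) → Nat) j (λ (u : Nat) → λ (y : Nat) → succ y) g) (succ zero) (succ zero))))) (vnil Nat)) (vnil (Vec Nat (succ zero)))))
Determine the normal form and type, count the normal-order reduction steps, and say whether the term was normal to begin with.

normal form:
  refl (Vec (Vec Nat (succ zero)) (succ (succ zero))) (vcons (Vec Nat (succ zero)) (succ zero) (vcons Nat zero (succ (succ zero)) (vnil Nat)) (vcons (Vec Nat (succ zero)) zero (vcons Nat zero (succ (succ (succ (succ (succ zero))))) (vnil Nat)) (vnil (Vec Nat (succ zero)))))
inferred type:
  Eq (Vec (Vec Nat (succ zero)) (succ (succ zero))) (vcons (Vec Nat (succ zero)) (succ zero) (vcons Nat zero (succ (succ zero)) (vnil Nat)) (vcons (Vec Nat (succ zero)) zero (vcons Nat zero (succ (succ (succ (succ (succ zero))))) (vnil Nat)) (vnil (Vec Nat (succ zero))))) (vcons (Vec Nat (succ zero)) (succ zero) (vcons Nat zero (succ (succ zero)) (vnil Nat)) (vcons (Vec Nat (succ zero)) zero (vcons Nat zero (succ (succ (succ (succ (succ zero))))) (vnil Nat)) (vnil (Vec Nat (succ zero)))))
reduction steps (normal order): 15
term was already normal: no
first contracted redex: an elimNat iota-redex


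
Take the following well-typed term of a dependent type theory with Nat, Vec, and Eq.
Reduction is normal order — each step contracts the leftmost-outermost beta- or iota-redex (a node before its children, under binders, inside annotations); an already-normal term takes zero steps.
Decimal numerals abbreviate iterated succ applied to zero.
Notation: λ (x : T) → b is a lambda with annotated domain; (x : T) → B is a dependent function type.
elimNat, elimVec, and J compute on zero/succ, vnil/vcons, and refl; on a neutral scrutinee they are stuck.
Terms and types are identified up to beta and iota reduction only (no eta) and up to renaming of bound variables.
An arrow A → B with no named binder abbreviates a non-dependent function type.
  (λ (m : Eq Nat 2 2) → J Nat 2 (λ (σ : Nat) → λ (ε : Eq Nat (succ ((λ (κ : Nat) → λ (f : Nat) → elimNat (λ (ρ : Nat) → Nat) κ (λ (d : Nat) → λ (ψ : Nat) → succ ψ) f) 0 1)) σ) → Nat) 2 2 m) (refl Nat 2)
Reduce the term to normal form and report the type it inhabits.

normal form:
  2
type:
  Nat


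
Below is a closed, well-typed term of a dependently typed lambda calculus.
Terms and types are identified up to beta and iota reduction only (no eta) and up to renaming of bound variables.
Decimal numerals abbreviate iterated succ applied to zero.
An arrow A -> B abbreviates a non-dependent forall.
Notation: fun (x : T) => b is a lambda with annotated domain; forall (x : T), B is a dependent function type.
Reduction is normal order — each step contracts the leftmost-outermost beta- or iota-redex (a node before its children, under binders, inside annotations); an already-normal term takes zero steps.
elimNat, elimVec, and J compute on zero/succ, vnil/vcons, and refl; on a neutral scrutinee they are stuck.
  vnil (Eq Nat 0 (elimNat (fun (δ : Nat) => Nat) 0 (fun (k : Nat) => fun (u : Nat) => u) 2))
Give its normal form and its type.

reduced normal form:
  vnil (Eq Nat 0 0)
type:
  Vec (Eq Nat 0 0) 0
observation: the leftmost-outermost redex is an elimNat iota-redex, and normalization takes 7 steps.


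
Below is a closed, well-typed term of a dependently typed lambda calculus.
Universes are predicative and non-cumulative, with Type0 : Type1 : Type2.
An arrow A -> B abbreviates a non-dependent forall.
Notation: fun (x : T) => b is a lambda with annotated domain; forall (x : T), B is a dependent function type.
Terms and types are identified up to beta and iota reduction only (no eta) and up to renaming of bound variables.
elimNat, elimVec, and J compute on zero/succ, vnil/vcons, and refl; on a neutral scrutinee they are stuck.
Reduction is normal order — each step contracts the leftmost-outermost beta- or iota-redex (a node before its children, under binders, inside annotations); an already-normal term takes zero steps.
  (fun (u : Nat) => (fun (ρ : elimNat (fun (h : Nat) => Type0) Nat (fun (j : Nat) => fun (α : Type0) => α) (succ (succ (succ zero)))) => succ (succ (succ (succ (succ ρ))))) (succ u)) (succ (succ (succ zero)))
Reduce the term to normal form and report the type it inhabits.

normal form:
  succ (succ (succ (succ (succ (succ (succ (succ (succ zero))))))))
inferred type:
  Nat


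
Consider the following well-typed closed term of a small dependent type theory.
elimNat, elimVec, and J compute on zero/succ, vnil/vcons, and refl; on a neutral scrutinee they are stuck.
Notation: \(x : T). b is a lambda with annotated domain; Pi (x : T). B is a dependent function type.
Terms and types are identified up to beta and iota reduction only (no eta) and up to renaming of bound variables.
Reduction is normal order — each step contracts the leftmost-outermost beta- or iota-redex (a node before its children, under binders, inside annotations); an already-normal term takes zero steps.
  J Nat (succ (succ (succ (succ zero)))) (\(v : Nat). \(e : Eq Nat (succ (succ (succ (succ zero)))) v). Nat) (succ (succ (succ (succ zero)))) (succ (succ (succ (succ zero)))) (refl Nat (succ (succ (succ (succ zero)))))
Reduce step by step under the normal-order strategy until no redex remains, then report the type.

reduction (normal order):
  J Nat (succ (succ (succ (succ zero)))) (\(v : Nat). \(e : Eq Nat (succ (succ (succ (succ zero)))) v). Nat) (succ (succ (succ (succ zero)))) (succ (succ (succ (succ zero)))) (refl Nat (succ (succ (succ (succ zero)))))
  ~> succ (succ (succ (succ zero)))
the term's type:
  Nat


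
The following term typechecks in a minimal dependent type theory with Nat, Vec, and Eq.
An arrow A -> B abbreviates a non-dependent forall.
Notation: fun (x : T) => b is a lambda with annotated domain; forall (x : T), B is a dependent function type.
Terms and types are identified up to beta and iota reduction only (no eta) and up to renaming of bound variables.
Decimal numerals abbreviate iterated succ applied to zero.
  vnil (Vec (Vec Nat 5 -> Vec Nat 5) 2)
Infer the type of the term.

inferred type:
  Vec (Vec (Vec Nat 5 -> Vec Nat 5) 2) 0


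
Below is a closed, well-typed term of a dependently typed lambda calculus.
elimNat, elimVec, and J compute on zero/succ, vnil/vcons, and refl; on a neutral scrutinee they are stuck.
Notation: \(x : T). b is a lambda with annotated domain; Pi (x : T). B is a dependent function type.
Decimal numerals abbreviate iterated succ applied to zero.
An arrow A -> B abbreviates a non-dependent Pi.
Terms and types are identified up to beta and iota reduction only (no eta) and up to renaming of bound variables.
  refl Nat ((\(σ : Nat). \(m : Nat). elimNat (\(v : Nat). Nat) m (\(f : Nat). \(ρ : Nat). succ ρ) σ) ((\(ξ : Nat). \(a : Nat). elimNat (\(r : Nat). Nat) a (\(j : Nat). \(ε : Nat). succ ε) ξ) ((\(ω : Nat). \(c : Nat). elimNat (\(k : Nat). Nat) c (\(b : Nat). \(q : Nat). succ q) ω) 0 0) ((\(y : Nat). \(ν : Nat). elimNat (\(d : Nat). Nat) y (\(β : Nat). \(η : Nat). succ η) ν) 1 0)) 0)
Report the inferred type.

the term's type:
  Eq Nat 1 1


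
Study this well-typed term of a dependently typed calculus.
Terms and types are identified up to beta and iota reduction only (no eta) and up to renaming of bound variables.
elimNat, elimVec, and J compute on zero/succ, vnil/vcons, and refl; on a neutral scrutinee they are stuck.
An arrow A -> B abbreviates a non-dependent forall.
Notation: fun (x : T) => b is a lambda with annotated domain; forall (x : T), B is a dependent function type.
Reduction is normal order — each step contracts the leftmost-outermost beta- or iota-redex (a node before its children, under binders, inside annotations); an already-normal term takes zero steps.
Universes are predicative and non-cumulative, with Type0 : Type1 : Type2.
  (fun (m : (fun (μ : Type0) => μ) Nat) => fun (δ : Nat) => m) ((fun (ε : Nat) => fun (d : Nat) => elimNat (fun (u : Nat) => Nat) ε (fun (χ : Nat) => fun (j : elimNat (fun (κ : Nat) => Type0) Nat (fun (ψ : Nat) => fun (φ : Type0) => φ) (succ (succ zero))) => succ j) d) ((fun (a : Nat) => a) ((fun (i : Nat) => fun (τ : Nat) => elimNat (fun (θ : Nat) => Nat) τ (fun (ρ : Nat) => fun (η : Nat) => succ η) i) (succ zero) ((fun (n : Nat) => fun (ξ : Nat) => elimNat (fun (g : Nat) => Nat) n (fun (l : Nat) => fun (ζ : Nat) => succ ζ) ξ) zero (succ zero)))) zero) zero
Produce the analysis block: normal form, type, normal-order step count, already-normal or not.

normal form:
  succ (succ zero)
the term's type:
  Nat
normal-order step count: 18
already normal: no
first redex: a beta-redex


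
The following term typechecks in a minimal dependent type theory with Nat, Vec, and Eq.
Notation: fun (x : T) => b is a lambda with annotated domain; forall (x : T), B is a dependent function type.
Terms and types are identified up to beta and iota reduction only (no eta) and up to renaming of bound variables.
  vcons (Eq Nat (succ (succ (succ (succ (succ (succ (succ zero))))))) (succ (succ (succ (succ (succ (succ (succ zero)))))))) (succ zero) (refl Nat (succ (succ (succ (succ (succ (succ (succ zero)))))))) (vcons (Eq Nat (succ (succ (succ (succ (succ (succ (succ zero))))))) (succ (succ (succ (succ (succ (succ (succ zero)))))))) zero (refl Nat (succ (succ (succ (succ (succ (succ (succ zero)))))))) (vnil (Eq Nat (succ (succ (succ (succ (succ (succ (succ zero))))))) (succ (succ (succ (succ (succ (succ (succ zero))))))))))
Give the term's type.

the term's type:
  Vec (Eq Nat (succ (succ (succ (succ (succ (succ (succ zero))))))) (succ (succ (succ (succ (succ (succ (succ zero)))))))) (succ (succ zero))


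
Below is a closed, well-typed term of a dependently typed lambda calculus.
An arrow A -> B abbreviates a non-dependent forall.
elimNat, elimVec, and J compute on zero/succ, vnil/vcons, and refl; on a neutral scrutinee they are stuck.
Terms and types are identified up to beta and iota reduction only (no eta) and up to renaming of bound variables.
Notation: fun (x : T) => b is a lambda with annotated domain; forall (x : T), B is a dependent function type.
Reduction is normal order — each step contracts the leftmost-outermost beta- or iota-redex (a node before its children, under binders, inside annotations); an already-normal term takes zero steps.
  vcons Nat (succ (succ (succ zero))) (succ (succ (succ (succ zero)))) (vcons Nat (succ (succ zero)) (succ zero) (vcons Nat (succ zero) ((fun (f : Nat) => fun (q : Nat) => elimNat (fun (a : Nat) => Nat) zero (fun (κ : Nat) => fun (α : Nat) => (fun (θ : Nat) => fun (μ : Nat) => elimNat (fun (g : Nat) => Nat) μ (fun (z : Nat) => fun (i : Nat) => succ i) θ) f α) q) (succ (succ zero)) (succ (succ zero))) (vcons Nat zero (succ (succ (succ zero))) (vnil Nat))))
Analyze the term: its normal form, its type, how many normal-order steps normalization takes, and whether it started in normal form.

normal form:
  vcons Nat (succ (succ (succ zero))) (succ (succ (succ (succ zero)))) (vcons Nat (succ (succ zero)) (succ zero) (vcons Nat (succ zero) (succ (succ (succ (succ zero)))) (vcons Nat zero (succ (succ (succ zero))) (vnil Nat))))
the term's type:
  Vec Nat (succ (succ (succ (succ zero))))
reduction steps (normal order): 27
already normal: no
first contracted redex: a beta-redex


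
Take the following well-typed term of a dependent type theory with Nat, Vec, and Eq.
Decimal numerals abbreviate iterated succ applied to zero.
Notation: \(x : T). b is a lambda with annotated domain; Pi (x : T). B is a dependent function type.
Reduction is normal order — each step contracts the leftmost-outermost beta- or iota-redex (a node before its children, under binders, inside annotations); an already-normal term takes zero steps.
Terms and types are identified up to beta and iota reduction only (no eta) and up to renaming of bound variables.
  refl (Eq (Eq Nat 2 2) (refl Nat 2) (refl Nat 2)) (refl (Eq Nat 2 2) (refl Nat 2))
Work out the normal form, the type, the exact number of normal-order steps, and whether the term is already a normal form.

reduced normal form:
  refl (Eq (Eq Nat 2 2) (refl Nat 2) (refl Nat 2)) (refl (Eq Nat 2 2) (refl Nat 2))
inferred type:
  Eq (Eq (Eq Nat 2 2) (refl Nat 2) (refl Nat 2)) (refl (Eq Nat 2 2) (refl Nat 2)) (refl (Eq Nat 2 2) (refl Nat 2))
normal-order step count: 0
started in normal form: yes


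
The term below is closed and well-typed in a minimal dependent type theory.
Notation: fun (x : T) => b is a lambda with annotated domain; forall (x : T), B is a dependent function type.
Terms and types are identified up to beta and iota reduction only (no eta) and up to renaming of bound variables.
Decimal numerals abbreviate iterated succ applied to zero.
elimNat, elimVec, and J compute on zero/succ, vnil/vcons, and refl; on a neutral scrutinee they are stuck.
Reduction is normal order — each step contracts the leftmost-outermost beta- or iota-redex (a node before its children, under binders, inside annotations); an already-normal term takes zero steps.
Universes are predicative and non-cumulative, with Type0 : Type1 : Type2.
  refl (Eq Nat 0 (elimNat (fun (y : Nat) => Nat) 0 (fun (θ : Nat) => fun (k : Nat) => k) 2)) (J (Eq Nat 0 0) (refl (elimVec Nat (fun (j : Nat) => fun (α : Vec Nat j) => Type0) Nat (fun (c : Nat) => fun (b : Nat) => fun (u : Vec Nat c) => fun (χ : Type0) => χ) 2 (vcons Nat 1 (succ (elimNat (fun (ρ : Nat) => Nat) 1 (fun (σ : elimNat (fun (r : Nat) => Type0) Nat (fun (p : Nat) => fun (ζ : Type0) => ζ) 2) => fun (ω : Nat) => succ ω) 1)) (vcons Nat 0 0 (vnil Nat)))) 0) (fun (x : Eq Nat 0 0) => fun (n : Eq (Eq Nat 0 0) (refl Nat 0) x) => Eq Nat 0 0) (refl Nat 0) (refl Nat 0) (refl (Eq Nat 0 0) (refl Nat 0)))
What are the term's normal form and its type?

normal form:
  refl (Eq Nat 0 0) (refl Nat 0)
inferred type:
  Eq (Eq Nat 0 0) (refl Nat 0) (refl Nat 0)


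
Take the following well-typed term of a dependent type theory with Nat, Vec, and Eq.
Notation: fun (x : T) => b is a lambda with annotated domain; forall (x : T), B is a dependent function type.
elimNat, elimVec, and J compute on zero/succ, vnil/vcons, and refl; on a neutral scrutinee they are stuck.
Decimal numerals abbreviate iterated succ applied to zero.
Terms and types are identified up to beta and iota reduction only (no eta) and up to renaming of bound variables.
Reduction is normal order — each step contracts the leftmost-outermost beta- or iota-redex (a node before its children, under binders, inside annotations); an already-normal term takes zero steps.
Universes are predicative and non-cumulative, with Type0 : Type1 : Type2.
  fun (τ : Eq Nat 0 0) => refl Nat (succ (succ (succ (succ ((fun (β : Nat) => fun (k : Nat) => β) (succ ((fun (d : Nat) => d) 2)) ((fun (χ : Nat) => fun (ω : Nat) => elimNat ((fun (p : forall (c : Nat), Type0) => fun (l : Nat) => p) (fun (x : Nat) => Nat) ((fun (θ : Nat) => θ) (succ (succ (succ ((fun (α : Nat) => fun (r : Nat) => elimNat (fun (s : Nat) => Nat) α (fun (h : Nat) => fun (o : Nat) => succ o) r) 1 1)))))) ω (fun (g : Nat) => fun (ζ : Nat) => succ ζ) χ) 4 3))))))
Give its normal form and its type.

reduced normal form:
  fun (τ : Eq Nat 0 0) => refl Nat 7
inferred type:
  forall (τ : Eq Nat 0 0), Eq Nat 7 7
observation: 3 normal-order steps normalize the term, beginning with a beta-redex.


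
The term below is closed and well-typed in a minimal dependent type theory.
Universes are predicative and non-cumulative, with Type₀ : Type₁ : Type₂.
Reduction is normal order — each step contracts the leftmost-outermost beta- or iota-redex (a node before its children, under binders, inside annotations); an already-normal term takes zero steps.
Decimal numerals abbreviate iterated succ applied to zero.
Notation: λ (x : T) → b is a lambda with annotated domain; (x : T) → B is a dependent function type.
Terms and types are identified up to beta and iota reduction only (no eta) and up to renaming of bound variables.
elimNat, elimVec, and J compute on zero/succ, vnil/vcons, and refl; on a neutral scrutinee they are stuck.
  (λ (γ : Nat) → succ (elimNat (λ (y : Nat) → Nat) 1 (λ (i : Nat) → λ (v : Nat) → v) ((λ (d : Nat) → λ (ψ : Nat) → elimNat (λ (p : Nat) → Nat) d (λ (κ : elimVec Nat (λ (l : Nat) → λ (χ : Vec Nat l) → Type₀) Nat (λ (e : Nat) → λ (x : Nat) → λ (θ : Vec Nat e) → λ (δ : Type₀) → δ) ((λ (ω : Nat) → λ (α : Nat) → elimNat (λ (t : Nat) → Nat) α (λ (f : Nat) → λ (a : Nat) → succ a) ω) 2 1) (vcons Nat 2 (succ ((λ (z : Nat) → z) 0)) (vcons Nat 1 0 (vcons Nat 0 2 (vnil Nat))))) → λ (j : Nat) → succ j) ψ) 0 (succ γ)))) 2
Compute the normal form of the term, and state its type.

resulting normal form:
  2
type:
  Nat


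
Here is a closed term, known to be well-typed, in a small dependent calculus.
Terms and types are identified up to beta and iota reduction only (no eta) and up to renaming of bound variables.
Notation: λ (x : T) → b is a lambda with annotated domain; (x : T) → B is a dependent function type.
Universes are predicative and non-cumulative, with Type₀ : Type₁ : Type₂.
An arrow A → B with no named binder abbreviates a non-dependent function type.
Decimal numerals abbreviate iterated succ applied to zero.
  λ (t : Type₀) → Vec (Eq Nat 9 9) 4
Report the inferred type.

the term's type:
  Type₀ → Type₀


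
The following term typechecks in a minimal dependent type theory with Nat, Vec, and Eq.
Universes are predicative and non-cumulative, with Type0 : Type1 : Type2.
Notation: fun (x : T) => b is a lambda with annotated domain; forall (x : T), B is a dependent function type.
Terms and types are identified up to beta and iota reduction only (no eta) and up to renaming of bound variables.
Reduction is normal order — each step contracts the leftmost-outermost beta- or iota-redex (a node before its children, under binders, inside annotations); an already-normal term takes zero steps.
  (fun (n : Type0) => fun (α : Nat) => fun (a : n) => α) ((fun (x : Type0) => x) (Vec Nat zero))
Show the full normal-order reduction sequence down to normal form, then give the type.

normal-order reduction:
  (fun (n : Type0) => fun (α : Nat) => fun (a : n) => α) ((fun (x : Type0) => x) (Vec Nat zero))
  ~> fun (n : Nat) => fun (α : (fun (a : Type0) => a) (Vec Nat zero)) => n
  ~> fun (n : Nat) => fun (α : Vec Nat zero) => n
type:
  forall (n : Nat), forall (α : Vec Nat zero), Nat


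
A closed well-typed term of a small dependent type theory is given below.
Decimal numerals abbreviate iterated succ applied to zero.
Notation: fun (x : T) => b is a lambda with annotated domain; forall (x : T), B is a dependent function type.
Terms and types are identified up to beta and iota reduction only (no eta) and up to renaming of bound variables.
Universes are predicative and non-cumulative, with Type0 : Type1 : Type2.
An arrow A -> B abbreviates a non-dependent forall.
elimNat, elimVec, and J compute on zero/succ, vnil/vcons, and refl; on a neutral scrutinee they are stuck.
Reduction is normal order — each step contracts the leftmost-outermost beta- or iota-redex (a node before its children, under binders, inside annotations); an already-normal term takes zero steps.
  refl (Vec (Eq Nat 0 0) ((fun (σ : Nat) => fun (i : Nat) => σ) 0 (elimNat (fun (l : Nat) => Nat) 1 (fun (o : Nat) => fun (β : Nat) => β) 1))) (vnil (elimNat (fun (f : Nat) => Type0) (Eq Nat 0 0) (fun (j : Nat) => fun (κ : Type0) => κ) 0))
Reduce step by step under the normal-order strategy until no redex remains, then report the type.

reduction (normal order):
  refl (Vec (Eq Nat 0 0) ((fun (σ : Nat) => fun (i : Nat) => σ) 0 (elimNat (fun (l : Nat) => Nat) 1 (fun (o : Nat) => fun (β : Nat) => β) 1))) (vnil (elimNat (fun (f : Nat) => Type0) (Eq Nat 0 0) (fun (j : Nat) => fun (κ : Type0) => κ) 0))
  ~> refl (Vec (Eq Nat 0 0) ((fun (σ : Nat) => 0) (elimNat (fun (i : Nat) => Nat) 1 (fun (l : Nat) => fun (o : Nat) => o) 1))) (vnil (elimNat (fun (β : Nat) => Type0) (Eq Nat 0 0) (fun (f : Nat) => fun (j : Type0) => j) 0))
  ~> refl (Vec (Eq Nat 0 0) 0) (vnil (elimNat (fun (σ : Nat) => Type0) (Eq Nat 0 0) (fun (i : Nat) => fun (l : Type0) => l) 0))
  ~> refl (Vec (Eq Nat 0 0) 0) (vnil (Eq Nat 0 0))
inferred type:
  Eq (Vec (Eq Nat 0 0) 0) (vnil (Eq Nat 0 0)) (vnil (Eq Nat 0 0))


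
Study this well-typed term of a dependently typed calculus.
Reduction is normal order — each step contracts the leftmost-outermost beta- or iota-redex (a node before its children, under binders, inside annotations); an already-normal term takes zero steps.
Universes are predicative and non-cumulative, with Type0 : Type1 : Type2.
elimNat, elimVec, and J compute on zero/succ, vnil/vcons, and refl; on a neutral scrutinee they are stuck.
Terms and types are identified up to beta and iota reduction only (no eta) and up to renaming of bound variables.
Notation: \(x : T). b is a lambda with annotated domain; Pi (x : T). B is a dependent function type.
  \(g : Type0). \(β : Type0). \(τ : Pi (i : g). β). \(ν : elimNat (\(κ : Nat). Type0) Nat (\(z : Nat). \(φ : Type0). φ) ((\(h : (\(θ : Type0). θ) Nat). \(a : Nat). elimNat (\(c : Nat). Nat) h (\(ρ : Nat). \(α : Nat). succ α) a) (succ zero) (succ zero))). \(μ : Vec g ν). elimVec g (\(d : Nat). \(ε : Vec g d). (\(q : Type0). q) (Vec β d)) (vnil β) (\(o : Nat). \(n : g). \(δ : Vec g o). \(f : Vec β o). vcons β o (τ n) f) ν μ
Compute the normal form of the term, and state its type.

normal form:
  \(g : Type0). \(β : Type0). \(τ : Pi (i : g). β). \(ν : Nat). \(κ : Vec g ν). elimVec g (\(z : Nat). \(φ : Vec g z). Vec β z) (vnil β) (\(h : Nat). \(θ : g). \(a : Vec g h). \(c : Vec β h). vcons β h (τ θ) c) ν κ
inferred type:
  Pi (g : Type0). Pi (β : Type0). Pi (τ : Pi (i : g). β). Pi (ν : Nat). Pi (κ : Vec g ν). Vec β ν
observation: contracting a beta-redex first, the term normalizes in 14 steps.


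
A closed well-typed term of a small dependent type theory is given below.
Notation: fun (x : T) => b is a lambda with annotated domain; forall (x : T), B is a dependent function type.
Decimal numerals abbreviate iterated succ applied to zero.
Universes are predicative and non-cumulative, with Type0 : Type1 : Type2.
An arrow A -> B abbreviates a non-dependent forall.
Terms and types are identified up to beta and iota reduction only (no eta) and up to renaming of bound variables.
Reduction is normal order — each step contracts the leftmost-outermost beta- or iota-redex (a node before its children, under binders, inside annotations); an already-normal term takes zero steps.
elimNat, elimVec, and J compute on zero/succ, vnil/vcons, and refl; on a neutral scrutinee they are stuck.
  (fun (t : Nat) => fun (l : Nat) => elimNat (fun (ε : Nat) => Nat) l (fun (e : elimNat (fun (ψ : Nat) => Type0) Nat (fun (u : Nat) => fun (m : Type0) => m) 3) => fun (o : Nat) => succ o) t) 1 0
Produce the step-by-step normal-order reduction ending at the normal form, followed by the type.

normal-order reduction sequence:
  (fun (t : Nat) => fun (l : Nat) => elimNat (fun (ε : Nat) => Nat) l (fun (e : elimNat (fun (ψ : Nat) => Type0) Nat (fun (u : Nat) => fun (m : Type0) => m) 3) => fun (o : Nat) => succ o) t) 1 0
  ~> (fun (t : Nat) => elimNat (fun (l : Nat) => Nat) t (fun (ε : elimNat (fun (e : Nat) => Type0) Nat (fun (ψ : Nat) => fun (u : Type0) => u) 3) => fun (m : Nat) => succ m) 1) 0
  ~> elimNat (fun (t : Nat) => Nat) 0 (fun (l : elimNat (fun (ε : Nat) => Type0) Nat (fun (e : Nat) => fun (ψ : Type0) => ψ) 3) => fun (u : Nat) => succ u) 1
  ~> (fun (t : elimNat (fun (l : Nat) => Type0) Nat (fun (ε : Nat) => fun (e : Type0) => e) 3) => fun (ψ : Nat) => succ ψ) 0 (elimNat (fun (u : Nat) => Nat) 0 (fun (m : elimNat (fun (o : Nat) => Type0) Nat (fun (α : Nat) => fun (ξ : Type0) => ξ) 3) => fun (h : Nat) => succ h) 0)
  ~> (fun (t : Nat) => succ t) (elimNat (fun (l : Nat) => Nat) 0 (fun (ε : elimNat (fun (e : Nat) => Type0) Nat (fun (ψ : Nat) => fun (u : Type0) => u) 3) => fun (m : Nat) => succ m) 0)
  ~> succ (elimNat (fun (t : Nat) => Nat) 0 (fun (l : elimNat (fun (ε : Nat) => Type0) Nat (fun (e : Nat) => fun (ψ : Type0) => ψ) 3) => fun (u : Nat) => succ u) 0)
  ~> 1
inferred type:
  Nat
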